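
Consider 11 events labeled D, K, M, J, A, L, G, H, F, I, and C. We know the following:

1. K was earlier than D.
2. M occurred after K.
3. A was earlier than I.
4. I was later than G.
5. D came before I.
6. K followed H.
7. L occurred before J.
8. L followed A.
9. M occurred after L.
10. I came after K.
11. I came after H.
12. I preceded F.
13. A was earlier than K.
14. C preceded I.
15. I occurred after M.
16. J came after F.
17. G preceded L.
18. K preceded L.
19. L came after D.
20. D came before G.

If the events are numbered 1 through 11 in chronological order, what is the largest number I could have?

I must come before F and J — 2 events forced after it.
Everything else can be placed before I in some valid order, so I can sit as late as position 11 − 2 = 9.

9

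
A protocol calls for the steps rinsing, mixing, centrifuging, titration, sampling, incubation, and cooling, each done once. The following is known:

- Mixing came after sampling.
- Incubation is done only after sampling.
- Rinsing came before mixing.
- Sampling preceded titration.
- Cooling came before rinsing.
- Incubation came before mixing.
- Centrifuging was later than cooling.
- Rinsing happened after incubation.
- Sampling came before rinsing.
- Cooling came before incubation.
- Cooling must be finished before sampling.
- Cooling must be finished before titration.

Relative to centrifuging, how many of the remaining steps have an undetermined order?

Forced before centrifuging: cooling.
That leaves incubation, mixing, rinsing, sampling, and titration with no forced order relative to centrifuging — 5.

5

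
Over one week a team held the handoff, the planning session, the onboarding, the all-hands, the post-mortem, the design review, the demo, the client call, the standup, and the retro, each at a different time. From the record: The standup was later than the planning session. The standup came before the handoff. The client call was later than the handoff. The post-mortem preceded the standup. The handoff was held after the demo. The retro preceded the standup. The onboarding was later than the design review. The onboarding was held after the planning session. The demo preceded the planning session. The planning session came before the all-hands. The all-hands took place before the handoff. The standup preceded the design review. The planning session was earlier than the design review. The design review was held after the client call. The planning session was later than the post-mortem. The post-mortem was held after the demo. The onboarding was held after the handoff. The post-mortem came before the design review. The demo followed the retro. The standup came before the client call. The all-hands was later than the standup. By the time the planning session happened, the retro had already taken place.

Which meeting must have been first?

the retro

The retro has a chain of constraints placing it before every other meeting, so the retro must be first.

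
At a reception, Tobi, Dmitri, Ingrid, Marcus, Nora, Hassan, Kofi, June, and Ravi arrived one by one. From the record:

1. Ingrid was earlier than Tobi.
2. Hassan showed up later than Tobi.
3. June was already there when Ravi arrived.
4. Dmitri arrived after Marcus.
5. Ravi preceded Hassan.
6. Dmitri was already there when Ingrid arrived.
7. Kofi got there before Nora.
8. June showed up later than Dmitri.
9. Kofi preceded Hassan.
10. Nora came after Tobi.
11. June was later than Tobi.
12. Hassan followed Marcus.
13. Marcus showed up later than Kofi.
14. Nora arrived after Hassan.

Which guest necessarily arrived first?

Kofi has a chain of constraints placing them before every other guest, so Kofi must be first.

Kofi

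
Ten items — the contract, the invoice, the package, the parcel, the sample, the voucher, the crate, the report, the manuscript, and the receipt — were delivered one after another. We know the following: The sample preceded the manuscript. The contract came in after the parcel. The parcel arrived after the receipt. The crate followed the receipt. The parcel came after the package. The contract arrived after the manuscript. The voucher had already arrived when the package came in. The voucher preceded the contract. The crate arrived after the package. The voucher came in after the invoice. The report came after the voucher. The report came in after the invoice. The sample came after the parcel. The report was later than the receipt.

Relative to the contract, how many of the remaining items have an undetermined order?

Forced before the contract: the invoice, the manuscript, the package, the parcel, the receipt, the sample, and the voucher.
That leaves the crate and the report with no forced order relative to the contract — 2.

2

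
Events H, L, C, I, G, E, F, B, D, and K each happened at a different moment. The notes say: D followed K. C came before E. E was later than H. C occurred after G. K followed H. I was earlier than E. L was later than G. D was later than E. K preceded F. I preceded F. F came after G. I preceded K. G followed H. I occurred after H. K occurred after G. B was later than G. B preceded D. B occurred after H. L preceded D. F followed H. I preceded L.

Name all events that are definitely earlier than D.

B, C, E, G, H, I, K, L

Directly stated before D: B, E, K, and L.
C reaches D via C → E → D.
G reaches D via G → L → D.
H reaches D via H → E → D.
Likewise I reaches D by chaining the stated constraints.
No chain forces F ahead of D.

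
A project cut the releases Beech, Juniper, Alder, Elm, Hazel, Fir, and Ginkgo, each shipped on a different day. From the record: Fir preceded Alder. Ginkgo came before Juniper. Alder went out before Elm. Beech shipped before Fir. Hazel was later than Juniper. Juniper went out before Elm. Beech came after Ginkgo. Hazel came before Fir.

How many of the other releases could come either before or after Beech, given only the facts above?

2

Forced before Beech: Ginkgo; forced after Beech: Alder, Elm, and Fir.
That leaves Hazel and Juniper with no forced order relative to Beech — 2.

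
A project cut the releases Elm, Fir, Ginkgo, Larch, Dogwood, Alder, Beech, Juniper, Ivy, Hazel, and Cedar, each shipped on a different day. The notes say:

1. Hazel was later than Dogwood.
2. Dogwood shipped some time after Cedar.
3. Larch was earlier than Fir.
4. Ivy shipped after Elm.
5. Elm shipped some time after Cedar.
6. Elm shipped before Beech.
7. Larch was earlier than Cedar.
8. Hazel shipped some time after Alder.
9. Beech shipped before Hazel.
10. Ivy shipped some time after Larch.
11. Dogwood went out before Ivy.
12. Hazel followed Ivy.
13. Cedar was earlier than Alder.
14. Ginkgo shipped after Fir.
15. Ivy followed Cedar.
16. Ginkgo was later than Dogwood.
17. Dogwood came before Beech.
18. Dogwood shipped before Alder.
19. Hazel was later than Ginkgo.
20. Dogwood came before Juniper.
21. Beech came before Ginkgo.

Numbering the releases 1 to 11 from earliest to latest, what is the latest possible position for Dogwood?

5

Dogwood must come before Alder, Beech, Ginkgo, Hazel, Ivy, and Juniper — 6 releases forced after it.
Everything else can be placed before Dogwood in some valid order, so Dogwood can sit as late as position 11 − 6 = 5.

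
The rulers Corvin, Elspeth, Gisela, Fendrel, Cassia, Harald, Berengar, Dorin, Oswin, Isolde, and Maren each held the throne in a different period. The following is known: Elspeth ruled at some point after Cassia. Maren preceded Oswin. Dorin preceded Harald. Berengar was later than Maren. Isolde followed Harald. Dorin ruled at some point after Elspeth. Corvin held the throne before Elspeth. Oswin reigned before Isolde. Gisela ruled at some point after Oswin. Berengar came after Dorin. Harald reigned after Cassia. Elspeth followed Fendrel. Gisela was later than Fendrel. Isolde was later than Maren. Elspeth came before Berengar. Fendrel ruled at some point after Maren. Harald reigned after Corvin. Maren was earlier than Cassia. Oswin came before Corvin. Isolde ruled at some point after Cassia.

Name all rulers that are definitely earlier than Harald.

Cassia, Corvin, Dorin, Elspeth, Fendrel, Maren, Oswin

Directly stated before Harald: Cassia, Corvin, and Dorin.
Elspeth reaches Harald via Elspeth → Dorin → Harald.
Fendrel reaches Harald via Fendrel → Elspeth → Dorin → Harald.
Maren reaches Harald via Maren → Cassia → Harald.
Likewise Oswin reaches Harald by chaining the stated constraints.
No chain forces Gisela (or any of the others) ahead of Harald.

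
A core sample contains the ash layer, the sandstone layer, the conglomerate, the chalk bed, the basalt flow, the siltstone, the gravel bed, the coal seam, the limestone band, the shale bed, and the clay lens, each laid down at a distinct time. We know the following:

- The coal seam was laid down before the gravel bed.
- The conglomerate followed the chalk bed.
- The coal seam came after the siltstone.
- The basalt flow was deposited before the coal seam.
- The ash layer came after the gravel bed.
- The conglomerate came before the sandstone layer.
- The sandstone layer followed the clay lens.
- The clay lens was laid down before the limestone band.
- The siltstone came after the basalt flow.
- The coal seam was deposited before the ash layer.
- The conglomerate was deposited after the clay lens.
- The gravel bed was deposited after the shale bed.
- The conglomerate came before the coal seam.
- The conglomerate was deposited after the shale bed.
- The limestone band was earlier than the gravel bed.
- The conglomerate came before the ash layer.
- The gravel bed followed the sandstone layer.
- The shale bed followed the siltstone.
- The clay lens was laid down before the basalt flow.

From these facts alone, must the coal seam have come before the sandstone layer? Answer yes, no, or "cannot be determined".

cannot be determined

No chain of stated constraints runs from the coal seam to the sandstone layer, and none runs from the sandstone layer to the coal seam either.
So the relative order of the coal seam and the sandstone layer is not fixed by the given facts.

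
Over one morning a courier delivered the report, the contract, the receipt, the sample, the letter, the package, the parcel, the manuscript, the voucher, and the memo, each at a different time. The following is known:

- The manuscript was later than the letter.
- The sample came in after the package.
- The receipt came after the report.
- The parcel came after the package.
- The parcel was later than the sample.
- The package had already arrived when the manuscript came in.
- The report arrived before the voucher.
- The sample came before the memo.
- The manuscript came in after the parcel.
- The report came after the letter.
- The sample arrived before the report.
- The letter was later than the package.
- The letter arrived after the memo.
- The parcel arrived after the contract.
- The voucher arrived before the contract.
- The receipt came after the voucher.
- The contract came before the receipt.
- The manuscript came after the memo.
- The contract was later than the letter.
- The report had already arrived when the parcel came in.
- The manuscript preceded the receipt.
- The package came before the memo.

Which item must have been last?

Every other item has a chain of constraints placing it before the receipt, so the receipt is last.

the receipt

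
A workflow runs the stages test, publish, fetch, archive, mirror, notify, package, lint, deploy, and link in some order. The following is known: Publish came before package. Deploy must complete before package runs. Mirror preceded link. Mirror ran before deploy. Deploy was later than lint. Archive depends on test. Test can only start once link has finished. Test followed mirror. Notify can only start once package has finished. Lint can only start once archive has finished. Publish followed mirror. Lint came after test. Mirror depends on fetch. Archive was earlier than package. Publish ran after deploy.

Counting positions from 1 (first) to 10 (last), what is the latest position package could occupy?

9

Package must come before notify — 1 stage forced after it.
Everything else can be placed before package in some valid order, so package can sit as late as position 10 − 1 = 9.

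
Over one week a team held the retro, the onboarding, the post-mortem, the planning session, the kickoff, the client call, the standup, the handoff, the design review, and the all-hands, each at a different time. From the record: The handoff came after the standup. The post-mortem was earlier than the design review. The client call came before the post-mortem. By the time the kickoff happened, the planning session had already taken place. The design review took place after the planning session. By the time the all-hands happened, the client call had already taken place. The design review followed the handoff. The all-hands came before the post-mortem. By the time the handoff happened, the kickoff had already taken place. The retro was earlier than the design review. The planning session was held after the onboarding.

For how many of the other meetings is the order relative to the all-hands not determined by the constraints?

Forced before the all-hands: the client call; forced after the all-hands: the design review and the post-mortem.
That leaves the handoff, the kickoff, the onboarding, the planning session, the retro, and the standup with no forced order relative to the all-hands — 6.

6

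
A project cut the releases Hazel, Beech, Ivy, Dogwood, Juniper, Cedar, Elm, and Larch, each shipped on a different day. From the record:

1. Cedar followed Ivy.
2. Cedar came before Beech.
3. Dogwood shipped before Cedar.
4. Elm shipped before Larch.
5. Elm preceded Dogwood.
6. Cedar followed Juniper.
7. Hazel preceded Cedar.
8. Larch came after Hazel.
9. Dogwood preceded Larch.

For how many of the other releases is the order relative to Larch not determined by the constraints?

4

Forced before Larch: Dogwood, Elm, and Hazel.
That leaves Beech, Cedar, Ivy, and Juniper with no forced order relative to Larch — 4.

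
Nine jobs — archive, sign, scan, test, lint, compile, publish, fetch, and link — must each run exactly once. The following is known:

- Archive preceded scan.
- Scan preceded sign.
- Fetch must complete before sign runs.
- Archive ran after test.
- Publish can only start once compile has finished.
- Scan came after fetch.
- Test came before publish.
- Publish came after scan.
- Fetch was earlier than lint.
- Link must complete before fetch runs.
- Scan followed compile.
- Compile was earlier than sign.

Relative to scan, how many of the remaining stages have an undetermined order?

Forced before scan: archive, compile, fetch, link, and test; forced after scan: publish and sign.
That leaves lint with no forced order relative to scan — 1.

1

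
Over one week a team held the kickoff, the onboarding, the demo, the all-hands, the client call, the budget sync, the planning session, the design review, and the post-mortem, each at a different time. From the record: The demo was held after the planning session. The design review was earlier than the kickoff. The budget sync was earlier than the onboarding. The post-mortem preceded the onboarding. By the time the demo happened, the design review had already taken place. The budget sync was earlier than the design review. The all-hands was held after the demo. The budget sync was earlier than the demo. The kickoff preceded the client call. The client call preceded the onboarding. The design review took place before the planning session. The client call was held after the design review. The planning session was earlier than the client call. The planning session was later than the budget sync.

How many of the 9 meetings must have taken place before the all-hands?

4

Directly stated before the all-hands: the demo.
The budget sync reaches the all-hands via the budget sync → the demo → the all-hands.
The design review reaches the all-hands via the design review → the demo → the all-hands.
The planning session reaches the all-hands via the planning session → the demo → the all-hands.
No chain forces the client call (or any of the others) ahead of the all-hands.
That's the budget sync, the demo, the design review, and the planning session — 4 in all.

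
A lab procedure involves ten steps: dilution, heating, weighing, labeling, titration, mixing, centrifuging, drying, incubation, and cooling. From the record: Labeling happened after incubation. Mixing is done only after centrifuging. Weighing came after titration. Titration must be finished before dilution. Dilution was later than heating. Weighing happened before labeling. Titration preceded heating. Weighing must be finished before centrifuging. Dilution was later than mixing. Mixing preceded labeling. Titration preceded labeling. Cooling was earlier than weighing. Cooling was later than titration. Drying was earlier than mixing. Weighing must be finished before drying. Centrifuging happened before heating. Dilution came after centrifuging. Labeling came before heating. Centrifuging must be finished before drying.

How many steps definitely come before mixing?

Directly stated before mixing: centrifuging and drying.
Cooling reaches mixing via cooling → weighing → centrifuging → mixing.
Titration reaches mixing via titration → weighing → centrifuging → mixing.
Weighing reaches mixing via weighing → centrifuging → mixing.
No chain forces heating (or any of the others) ahead of mixing.
That's centrifuging, cooling, drying, titration, and weighing — 5 in all.

5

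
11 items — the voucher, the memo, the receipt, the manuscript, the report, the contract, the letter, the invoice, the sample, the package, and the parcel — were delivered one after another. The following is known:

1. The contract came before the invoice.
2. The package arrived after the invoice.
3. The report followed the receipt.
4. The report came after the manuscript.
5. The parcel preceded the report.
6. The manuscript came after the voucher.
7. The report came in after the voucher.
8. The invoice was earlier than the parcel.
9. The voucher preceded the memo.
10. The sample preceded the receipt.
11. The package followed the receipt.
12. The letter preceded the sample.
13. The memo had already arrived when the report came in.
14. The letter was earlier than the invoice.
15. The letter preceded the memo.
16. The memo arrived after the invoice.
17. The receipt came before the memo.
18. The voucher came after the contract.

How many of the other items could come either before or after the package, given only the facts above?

5

Forced before the package: the contract, the invoice, the letter, the receipt, and the sample.
That leaves the manuscript, the memo, the parcel, the report, and the voucher with no forced order relative to the package — 5.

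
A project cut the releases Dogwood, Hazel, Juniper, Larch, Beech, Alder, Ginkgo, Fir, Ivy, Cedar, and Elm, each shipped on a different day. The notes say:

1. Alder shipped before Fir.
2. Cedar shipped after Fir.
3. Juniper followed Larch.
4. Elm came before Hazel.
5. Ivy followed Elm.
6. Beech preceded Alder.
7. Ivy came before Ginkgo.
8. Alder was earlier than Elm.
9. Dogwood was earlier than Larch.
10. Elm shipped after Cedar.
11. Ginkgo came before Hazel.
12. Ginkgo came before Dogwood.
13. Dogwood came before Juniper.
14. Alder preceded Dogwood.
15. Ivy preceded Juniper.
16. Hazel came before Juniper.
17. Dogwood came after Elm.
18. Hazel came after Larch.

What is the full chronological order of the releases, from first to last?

The constraints fix every adjacent pair, so only one ordering works:
Beech → Alder → Fir → Cedar → Elm → Ivy → Ginkgo → Dogwood → Larch → Hazel → Juniper.

Beech, Alder, Fir, Cedar, Elm, Ivy, Ginkgo, Dogwood, Larch, Hazel, Juniper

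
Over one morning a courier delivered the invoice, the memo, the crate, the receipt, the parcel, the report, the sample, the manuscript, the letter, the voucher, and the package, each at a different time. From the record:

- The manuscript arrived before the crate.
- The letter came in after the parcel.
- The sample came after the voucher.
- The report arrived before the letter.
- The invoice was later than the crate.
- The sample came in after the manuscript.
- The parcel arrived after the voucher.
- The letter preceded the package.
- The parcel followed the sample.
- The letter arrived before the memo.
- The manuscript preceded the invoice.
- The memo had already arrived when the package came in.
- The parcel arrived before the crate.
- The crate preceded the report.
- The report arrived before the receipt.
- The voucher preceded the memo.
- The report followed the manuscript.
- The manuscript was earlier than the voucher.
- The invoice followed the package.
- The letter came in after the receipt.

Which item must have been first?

the manuscript

The manuscript has a chain of constraints placing it before every other item, so the manuscript must be first.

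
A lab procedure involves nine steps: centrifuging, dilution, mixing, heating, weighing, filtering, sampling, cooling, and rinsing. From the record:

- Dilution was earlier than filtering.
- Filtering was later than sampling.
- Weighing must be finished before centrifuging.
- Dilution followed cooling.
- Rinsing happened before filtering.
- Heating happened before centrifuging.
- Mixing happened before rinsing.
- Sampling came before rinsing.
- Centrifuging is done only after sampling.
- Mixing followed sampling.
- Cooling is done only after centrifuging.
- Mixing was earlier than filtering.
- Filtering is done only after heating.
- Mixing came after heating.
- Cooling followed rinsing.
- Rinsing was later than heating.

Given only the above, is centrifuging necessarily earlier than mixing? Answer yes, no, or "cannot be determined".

No chain of stated constraints runs from centrifuging to mixing, and none runs from mixing to centrifuging either.
So the relative order of centrifuging and mixing is not fixed by the given facts.

cannot be determined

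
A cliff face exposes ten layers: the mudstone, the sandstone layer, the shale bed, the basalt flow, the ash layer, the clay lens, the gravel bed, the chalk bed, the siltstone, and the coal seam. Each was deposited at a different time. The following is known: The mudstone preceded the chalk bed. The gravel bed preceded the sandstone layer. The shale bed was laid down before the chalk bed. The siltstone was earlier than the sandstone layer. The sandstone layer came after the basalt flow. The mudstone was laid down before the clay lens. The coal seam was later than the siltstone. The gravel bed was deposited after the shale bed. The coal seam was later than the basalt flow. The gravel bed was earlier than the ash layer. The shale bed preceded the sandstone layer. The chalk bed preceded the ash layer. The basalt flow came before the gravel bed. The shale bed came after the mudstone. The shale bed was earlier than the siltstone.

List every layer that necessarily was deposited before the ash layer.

the basalt flow, the chalk bed, the gravel bed, the mudstone, the shale bed

Directly stated before the ash layer: the chalk bed and the gravel bed.
The basalt flow reaches the ash layer via the basalt flow → the gravel bed → the ash layer.
The mudstone reaches the ash layer via the mudstone → the chalk bed → the ash layer.
The shale bed reaches the ash layer via the shale bed → the gravel bed → the ash layer.
No chain forces the coal seam (or any of the others) ahead of the ash layer.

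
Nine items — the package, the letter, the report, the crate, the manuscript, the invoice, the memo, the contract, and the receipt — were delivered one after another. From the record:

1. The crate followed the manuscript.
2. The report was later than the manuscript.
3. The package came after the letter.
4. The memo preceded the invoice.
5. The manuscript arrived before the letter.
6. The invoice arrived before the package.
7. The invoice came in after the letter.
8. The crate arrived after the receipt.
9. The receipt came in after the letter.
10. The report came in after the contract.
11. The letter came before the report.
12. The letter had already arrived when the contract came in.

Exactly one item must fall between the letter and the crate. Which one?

Tracing the constraints gives the letter → the receipt → the crate, so the receipt sits after the letter and before the crate.
No other item is forced both after the letter and before the crate.

the receipt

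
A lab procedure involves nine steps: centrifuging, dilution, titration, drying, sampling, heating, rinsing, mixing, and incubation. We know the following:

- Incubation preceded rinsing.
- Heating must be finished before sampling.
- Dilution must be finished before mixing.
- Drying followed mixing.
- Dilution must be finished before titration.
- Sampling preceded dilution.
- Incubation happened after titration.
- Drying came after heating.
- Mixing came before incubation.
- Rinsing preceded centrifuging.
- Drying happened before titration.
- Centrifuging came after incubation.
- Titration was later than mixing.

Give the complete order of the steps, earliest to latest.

heating, sampling, dilution, mixing, drying, titration, incubation, rinsing, centrifuging

The constraints fix every adjacent pair, so only one ordering works:
heating → sampling → dilution → mixing → drying → titration → incubation → rinsing → centrifuging.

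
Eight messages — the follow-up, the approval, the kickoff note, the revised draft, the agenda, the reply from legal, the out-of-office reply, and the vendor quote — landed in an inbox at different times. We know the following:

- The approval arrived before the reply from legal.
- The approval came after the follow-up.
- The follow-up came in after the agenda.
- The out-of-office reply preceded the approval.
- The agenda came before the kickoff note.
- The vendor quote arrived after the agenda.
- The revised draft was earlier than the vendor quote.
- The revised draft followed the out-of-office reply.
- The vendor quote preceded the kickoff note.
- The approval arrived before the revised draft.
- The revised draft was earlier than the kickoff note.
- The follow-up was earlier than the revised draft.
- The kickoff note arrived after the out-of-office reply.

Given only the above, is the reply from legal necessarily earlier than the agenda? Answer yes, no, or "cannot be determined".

no

Tracing the constraints gives the agenda → the follow-up → the approval → the reply from legal, so the agenda must come before the reply from legal.
That means the reply from legal cannot be before the agenda.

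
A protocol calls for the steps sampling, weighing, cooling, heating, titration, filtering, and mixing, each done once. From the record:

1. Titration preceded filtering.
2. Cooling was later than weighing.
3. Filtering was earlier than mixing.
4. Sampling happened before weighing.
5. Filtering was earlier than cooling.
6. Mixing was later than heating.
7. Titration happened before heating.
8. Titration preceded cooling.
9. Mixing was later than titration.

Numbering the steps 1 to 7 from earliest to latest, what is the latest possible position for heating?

6

Heating must come before mixing — 1 step forced after it.
Everything else can be placed before heating in some valid order, so heating can sit as late as position 7 − 1 = 6.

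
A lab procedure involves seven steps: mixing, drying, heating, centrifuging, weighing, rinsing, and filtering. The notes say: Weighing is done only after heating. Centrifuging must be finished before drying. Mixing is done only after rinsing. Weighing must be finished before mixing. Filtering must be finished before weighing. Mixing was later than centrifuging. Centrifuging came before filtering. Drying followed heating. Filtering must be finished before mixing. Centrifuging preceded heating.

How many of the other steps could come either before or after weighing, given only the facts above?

2

Forced before weighing: centrifuging, filtering, and heating; forced after weighing: mixing.
That leaves drying and rinsing with no forced order relative to weighing — 2.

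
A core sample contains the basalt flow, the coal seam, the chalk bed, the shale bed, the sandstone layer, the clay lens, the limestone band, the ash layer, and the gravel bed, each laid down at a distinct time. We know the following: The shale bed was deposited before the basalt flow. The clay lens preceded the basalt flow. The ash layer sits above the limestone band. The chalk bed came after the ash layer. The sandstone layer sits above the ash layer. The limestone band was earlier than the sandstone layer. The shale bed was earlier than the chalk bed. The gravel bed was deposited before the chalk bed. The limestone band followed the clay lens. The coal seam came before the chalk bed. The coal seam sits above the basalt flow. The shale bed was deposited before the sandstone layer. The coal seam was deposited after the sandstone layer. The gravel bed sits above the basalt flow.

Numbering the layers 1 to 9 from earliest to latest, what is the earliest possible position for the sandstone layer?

5

The ash layer, the clay lens, the limestone band, and the shale bed must all come before the sandstone layer — 4 forced predecessors.
Nothing else is forced ahead of the sandstone layer, so its earliest slot is position 4 + 1 = 5.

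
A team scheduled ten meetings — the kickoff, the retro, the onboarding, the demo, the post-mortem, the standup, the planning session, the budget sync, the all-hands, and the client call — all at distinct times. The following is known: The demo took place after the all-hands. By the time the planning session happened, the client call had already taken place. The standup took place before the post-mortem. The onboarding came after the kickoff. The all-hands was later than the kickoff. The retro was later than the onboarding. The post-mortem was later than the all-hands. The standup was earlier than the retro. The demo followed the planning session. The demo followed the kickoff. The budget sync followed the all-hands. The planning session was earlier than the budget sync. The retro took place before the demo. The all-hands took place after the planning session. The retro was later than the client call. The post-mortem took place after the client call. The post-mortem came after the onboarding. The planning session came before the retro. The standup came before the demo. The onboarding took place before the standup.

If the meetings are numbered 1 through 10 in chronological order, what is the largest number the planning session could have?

The planning session must come before the all-hands, the budget sync, the demo, the post-mortem, and the retro — 5 meetings forced after it.
Everything else can be placed before the planning session in some valid order, so the planning session can sit as late as position 10 − 5 = 5.

5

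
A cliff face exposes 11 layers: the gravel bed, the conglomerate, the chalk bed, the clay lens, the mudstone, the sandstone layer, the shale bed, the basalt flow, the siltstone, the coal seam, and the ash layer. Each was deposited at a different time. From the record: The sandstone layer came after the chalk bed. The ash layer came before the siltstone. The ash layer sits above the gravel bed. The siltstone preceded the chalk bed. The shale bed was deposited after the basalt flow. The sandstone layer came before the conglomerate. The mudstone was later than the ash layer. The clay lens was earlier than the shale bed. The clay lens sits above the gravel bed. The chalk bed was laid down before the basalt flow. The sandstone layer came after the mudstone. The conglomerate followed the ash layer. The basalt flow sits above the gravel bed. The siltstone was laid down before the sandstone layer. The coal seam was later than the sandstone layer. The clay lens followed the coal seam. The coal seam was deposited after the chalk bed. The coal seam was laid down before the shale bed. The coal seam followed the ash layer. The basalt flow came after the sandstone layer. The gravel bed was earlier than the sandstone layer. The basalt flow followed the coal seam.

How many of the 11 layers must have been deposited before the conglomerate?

Directly stated before the conglomerate: the ash layer and the sandstone layer.
The chalk bed reaches the conglomerate via the chalk bed → the sandstone layer → the conglomerate.
The gravel bed reaches the conglomerate via the gravel bed → the sandstone layer → the conglomerate.
The mudstone reaches the conglomerate via the mudstone → the sandstone layer → the conglomerate.
Likewise the siltstone reaches the conglomerate by chaining the stated constraints.
No chain forces the coal seam (or any of the others) ahead of the conglomerate.
That's the ash layer, the chalk bed, the gravel bed, the mudstone, the sandstone layer, and the siltstone — 6 in all.

6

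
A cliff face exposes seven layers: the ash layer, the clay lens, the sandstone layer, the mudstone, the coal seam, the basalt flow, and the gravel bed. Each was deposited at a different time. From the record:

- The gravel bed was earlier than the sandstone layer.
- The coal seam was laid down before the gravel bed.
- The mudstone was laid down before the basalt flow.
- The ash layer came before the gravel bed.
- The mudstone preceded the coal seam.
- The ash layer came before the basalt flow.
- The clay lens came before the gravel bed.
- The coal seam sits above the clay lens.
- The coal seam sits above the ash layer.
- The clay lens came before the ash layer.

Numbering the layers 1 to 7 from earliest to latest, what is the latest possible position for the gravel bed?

6

The gravel bed must come before the sandstone layer — 1 layer forced after it.
Everything else can be placed before the gravel bed in some valid order, so the gravel bed can sit as late as position 7 − 1 = 6.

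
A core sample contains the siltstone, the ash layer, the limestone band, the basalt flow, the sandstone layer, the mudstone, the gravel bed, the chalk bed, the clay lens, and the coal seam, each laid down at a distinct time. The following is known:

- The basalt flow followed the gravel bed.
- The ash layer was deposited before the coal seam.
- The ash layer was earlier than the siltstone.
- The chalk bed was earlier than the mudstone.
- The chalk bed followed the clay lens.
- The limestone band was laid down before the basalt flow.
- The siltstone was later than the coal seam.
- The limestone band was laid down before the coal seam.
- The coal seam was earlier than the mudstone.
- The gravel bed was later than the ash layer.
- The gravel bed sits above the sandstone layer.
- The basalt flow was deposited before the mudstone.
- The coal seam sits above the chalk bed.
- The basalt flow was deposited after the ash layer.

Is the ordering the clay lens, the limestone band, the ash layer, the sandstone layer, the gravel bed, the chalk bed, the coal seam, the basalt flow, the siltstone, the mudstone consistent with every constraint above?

yes

Check each stated constraint against the proposed order — e.g. the ash layer is ahead of the siltstone; the limestone band is ahead of the basalt flow. Every pair is in the required order; nothing is violated.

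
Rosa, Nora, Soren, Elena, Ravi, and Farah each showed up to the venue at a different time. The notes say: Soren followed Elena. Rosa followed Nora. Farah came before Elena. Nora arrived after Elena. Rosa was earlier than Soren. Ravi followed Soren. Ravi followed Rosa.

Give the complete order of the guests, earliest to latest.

Farah, Elena, Nora, Rosa, Soren, Ravi

The constraints fix every adjacent pair, so only one ordering works:
Farah → Elena → Nora → Rosa → Soren → Ravi.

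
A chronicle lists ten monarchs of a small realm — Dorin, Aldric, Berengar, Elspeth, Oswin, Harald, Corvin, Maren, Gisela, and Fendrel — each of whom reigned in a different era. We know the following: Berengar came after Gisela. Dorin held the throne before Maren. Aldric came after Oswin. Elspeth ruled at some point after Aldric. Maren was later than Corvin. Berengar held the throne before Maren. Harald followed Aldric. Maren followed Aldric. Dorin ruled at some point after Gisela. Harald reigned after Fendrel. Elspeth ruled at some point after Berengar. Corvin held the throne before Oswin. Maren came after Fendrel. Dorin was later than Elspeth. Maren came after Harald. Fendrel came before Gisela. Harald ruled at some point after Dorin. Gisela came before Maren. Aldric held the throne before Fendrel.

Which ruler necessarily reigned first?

Corvin

Corvin has a chain of constraints placing them before every other ruler, so Corvin must be first.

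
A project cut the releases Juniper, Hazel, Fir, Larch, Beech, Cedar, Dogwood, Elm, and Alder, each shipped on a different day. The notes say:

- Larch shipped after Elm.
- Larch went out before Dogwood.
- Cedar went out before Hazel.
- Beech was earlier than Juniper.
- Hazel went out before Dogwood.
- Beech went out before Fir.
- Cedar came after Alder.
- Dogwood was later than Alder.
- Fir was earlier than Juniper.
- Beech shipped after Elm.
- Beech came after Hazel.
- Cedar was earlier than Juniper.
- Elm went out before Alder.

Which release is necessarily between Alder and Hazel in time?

Cedar

Tracing the constraints gives Alder → Cedar → Hazel, so Cedar sits after Alder and before Hazel.
No other release is forced both after Alder and before Hazel.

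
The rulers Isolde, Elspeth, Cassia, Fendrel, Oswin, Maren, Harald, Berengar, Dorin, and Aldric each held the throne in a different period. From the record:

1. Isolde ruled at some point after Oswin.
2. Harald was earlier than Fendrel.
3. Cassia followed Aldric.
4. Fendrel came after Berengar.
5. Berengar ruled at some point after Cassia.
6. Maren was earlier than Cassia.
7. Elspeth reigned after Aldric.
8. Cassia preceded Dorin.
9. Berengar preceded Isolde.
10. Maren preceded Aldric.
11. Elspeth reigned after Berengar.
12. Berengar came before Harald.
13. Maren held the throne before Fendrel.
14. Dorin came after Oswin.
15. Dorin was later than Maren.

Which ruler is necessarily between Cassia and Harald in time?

Tracing the constraints gives Cassia → Berengar → Harald, so Berengar sits after Cassia and before Harald.
No other ruler is forced both after Cassia and before Harald.

Berengar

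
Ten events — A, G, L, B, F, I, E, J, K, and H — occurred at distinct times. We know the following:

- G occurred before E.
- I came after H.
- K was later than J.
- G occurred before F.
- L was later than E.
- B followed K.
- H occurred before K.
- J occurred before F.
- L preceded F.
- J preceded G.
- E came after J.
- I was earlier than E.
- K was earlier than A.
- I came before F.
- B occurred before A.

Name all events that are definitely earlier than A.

B, H, J, K

Directly stated before A: B and K.
H reaches A via H → K → A.
J reaches A via J → K → A.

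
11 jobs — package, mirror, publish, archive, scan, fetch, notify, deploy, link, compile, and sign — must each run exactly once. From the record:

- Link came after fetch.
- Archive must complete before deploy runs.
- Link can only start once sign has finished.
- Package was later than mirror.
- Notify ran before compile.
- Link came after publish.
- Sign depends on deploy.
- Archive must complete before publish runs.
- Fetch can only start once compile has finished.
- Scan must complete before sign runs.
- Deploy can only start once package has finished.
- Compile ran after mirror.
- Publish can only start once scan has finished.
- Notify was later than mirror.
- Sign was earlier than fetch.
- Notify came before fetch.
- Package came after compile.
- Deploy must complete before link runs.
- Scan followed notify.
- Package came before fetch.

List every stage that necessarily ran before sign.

archive, compile, deploy, mirror, notify, package, scan

Directly stated before sign: deploy and scan.
Archive reaches sign via archive → deploy → sign.
Compile reaches sign via compile → package → deploy → sign.
Mirror reaches sign via mirror → package → deploy → sign.
Likewise notify and package each reach sign by chaining the stated constraints.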